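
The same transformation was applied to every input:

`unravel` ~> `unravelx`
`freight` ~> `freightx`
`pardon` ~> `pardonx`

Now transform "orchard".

orchardx

The pattern: append "x".
For "orchard" the result is "orchardx".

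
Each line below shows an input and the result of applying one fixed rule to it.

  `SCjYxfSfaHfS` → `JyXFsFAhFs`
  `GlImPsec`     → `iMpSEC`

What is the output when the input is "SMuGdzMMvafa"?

What's happening: flip the case of every letter, then delete the first 2 characters.
For "SMuGdzMMvafa" the result is "UgDZmmVAFA".

UgDZmmVAFA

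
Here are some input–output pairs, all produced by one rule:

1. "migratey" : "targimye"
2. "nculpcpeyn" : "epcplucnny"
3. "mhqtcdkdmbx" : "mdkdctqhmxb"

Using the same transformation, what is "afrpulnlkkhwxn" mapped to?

The transformation: reverse the string, then move the first 2 characters to the end (rotate left by 2).
On "afrpulnlkkhwxn" that produces "whkklnluprfanx".

whkklnluprfanx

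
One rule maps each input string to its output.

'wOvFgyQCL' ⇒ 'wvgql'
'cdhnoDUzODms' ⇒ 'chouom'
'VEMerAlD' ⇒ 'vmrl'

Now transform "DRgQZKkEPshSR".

Looking at the pairs, the operation is to keep every other character starting from the first (positions 1st, 3rd, 5th, ...), then convert every letter to lowercase.
On "DRgQZKkEPshSR": the first step gives "DgZkPhR", and the second then gives "dgzkphr".

dgzkphr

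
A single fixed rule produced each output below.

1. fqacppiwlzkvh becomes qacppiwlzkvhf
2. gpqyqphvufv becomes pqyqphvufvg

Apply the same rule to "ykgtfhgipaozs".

What's happening: move the first character to the end.
"ykgtfhgipaozs" → "kgtfhgipaozsy".

kgtfhgipaozsy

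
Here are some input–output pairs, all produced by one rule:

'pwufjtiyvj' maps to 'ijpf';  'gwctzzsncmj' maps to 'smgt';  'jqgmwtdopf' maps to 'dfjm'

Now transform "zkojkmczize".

czzj

The transformation: keep one character in every 3, starting at position 1 (positions 1st, 4th, 7th, ...), then swap the front and back halves of the string.
On "zkojkmczize": the first step gives "zjcz", and the second then gives "czzj".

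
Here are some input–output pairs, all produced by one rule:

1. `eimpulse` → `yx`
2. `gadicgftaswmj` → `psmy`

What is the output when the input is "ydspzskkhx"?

The pattern: shift every letter 12 places forward in the alphabet (wrapping around), then keep one character in every 3, starting at position 3 (positions 3rd, 6th, 9th, ...).
Applying both steps to "ydspzskkhx": "kpeblewwtj", then "eet".

eet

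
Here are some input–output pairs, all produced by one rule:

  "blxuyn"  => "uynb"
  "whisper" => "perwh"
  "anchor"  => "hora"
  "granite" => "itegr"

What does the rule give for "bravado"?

adobr

The transformation: move the last 3 characters to the front (rotate right by 3), then delete the last 2 characters.
Starting from "bravado": after the first operation, "adobrav"; after the second, "adobr".
(Check on "whisper": → "perwhis" → "perwh" ✓)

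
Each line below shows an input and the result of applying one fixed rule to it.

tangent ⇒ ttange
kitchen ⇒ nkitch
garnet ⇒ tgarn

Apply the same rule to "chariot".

tchari

The transformation: move the last character to the front, then delete the last character.
Starting from "chariot": after the first operation, "tchario"; after the second, "tchari".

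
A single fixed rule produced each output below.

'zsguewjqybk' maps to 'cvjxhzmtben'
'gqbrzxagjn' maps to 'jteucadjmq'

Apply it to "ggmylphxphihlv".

jjpboskasklkoy

What's happening: shift every letter 3 places forward in the alphabet (wrapping around).
"ggmylphxphihlv" → "jjpboskasklkoy".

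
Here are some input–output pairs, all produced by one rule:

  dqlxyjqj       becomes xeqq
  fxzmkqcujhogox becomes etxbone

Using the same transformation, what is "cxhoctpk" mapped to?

evar

Rule — shift every letter 7 places forward in the alphabet (wrapping around), then keep every other character starting from the second (positions 2nd, 4th, 6th, ...).
Starting from "cxhoctpk": after the first operation, "jeovjawr"; after the second, "evar".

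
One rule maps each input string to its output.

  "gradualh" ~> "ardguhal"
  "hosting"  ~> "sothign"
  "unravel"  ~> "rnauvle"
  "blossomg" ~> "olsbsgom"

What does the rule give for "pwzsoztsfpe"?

Looking at the pairs, the operation is to move the first 2 characters to the end (rotate left by 2), then take characters alternately from the front and the back (1st, last, 2nd, 2nd-last, ...).
For "pwzsoztsfpe" the result is "zwspoezptfs".

zwspoezptfs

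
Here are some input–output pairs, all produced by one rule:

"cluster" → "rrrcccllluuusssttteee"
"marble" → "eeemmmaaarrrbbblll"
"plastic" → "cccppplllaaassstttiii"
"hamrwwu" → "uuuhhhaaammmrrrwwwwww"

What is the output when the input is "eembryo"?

The transformation: repeat every character 3 times, then move the last 3 characters to the front (rotate right by 3).
Applying that to "eembryo" gives "oooeeeeeemmmbbbrrryyy".

oooeeeeeemmmbbbrrryyy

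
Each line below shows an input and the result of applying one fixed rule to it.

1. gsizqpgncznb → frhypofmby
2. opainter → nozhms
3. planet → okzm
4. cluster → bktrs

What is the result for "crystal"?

The rule is to delete the last 2 characters, then shift every letter 1 place backward in the alphabet (wrapping around).
Starting from "crystal": after the first operation, "cryst"; after the second, "bqxrs".

bqxrs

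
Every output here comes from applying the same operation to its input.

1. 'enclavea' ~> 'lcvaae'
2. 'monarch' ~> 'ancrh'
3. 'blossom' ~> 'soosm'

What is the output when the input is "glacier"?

Each output is the input with this applied: delete the first 2 characters, then swap each adjacent pair of characters (1↔2, 3↔4, ...).
"glacier" → "acier" → "caeir".

caeir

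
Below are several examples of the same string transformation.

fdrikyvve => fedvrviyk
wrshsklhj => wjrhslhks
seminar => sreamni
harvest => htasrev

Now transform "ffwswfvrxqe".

fefqwxsrwvf

In each case the input is transformed by: take characters alternately from the front and the back (1st, last, 2nd, 2nd-last, ...).
"ffwswfvrxqe" → "fefqwxsrwvf".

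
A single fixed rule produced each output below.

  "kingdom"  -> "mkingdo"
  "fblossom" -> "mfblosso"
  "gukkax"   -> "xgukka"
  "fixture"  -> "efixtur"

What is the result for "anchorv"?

The pattern: move the last character to the front.
On "anchorv" that produces "vanchor".

vanchor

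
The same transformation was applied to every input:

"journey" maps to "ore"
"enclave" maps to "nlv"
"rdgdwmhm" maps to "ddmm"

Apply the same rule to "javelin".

Rule — keep every other character starting from the second (positions 2nd, 4th, 6th, ...).
On "javelin" that produces "aei".

aei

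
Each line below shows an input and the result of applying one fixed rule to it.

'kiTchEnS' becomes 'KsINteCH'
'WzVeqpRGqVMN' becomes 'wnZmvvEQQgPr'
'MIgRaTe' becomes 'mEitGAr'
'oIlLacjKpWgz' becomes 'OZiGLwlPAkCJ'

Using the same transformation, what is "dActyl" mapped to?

The transformation: take characters alternately from the front and the back (1st, last, 2nd, 2nd-last, ...), then flip the case of every letter.
On "dActyl": the first step gives "dlAyct", and the second then gives "DLaYCT".

DLaYCT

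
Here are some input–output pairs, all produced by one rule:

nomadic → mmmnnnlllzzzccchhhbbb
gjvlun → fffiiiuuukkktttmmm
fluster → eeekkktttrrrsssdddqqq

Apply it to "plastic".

Each output is the input with this applied: shift every letter 1 place backward in the alphabet (wrapping around), then repeat every character 3 times.
On "plastic": the first step gives "okzrshb", and the second then gives "oookkkzzzrrrssshhhbbb".
(Check on "nomadic": → "mnlzchb" → "mmmnnnlllzzzccchhhbbb" ✓)

oookkkzzzrrrssshhhbbb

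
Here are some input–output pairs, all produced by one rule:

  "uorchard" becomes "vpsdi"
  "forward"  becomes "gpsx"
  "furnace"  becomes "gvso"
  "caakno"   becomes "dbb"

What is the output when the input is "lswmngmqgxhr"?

Rule — delete the last 3 characters, then shift every letter 1 place forward in the alphabet (wrapping around).
On "lswmngmqgxhr" that produces "mtxnohnrh".
(Check on "caakno": → "caa" → "dbb" ✓)

mtxnohnrh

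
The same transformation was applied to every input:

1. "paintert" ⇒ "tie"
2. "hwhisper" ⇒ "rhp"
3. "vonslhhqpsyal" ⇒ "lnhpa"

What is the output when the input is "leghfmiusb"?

bgms

Each output is the input with this applied: move the last character to the front, then keep one character in every 3, starting at position 1 (positions 1st, 4th, 7th, ...).
Working it through for "leghfmiusb": intermediate "bleghfmius", final "bgms".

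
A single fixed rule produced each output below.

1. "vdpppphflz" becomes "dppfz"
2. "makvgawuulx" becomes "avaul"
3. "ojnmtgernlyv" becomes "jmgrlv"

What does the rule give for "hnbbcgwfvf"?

Looking at the pairs, the operation is to keep every other character starting from the second (positions 2nd, 4th, 6th, ...).
Applying that to "hnbbcgwfvf" gives "nbgff".

nbgff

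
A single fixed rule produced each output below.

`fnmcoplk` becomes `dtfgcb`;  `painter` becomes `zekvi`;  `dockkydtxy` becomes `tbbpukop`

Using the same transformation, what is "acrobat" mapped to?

ifsrk

The pattern: delete the first 2 characters, then shift every letter 9 places backward in the alphabet (wrapping around).
Applying both steps to "acrobat": "robat", then "ifsrk".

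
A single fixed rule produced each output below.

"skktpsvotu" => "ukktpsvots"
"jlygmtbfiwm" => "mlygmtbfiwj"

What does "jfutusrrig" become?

gfutusrrij

In each case the input is transformed by: swap the first and last characters.
"jfutusrrig" → "gfutusrrij".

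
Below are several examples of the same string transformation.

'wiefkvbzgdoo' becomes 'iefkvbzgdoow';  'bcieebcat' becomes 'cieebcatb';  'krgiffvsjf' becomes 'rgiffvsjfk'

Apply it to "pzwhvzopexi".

zwhvzopexip

The rule is to move the first character to the end.
Applying that to "pzwhvzopexi" gives "zwhvzopexip".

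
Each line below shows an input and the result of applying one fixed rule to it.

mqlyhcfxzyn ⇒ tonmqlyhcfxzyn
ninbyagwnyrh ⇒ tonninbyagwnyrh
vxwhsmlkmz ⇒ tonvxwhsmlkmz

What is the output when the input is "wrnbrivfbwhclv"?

Each output is the input with this applied: prepend "ton".
Doing the same to "wrnbrivfbwhclv": "tonwrnbrivfbwhclv".

tonwrnbrivfbwhclv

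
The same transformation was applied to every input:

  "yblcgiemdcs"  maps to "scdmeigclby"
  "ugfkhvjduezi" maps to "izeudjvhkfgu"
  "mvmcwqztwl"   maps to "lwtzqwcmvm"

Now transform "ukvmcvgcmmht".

In each case the input is transformed by: reverse the string.
For "ukvmcvgcmmht" the result is "thmmcgvcmvku".

thmmcgvcmvku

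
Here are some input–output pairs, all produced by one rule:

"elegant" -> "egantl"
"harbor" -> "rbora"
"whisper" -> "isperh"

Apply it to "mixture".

xturei

The pattern: delete the first character, then move the first character to the end.
On "mixture": the first step gives "ixture", and the second then gives "xturei".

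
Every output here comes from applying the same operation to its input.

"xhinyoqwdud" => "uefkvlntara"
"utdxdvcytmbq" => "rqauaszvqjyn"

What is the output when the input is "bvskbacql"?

Rule — shift every letter 3 places backward in the alphabet (wrapping around).
Applying that to "bvskbacql" gives "ysphyxzni".

ysphyxzni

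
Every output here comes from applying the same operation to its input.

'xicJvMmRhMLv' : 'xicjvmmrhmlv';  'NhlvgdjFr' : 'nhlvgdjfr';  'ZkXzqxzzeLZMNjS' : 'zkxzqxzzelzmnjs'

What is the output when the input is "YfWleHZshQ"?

The rule is to convert every letter to lowercase.
Doing the same to "YfWleHZshQ": "yfwlehzshq".

yfwlehzshq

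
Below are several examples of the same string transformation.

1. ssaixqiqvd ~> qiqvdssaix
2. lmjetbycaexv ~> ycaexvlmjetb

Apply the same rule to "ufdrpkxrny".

kxrnyufdrp

Rule — swap the front and back halves of the string.
Applying that to "ufdrpkxrny" gives "kxrnyufdrp".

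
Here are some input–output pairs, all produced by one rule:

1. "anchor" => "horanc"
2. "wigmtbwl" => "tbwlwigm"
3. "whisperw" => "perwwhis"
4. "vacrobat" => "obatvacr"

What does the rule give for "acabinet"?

Each output is the input with this applied: swap the front and back halves of the string.
Doing the same to "acabinet": "inetacab".

inetacab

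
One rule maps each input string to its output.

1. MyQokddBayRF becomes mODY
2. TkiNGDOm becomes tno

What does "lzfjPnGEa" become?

Rule — flip the case of every letter, then keep one character in every 3, starting at position 1 (positions 1st, 4th, 7th, ...).
"lzfjPnGEa" → "LZFJpNgeA" → "LJg".

LJg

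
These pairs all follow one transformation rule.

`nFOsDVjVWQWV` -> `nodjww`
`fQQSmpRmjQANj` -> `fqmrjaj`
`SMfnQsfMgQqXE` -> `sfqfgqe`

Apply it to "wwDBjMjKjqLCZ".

In each case the input is transformed by: keep every other character starting from the first (positions 1st, 3rd, 5th, ...), then convert every letter to lowercase.
On "wwDBjMjKjqLCZ": the first step gives "wDjjjLZ", and the second then gives "wdjjjlz".

wdjjjlz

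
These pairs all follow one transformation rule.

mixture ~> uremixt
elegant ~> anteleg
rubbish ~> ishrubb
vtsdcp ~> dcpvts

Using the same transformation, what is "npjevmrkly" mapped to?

klynpjevmr

Rule — move the last 3 characters to the front (rotate right by 3).
"npjevmrkly" → "klynpjevmr".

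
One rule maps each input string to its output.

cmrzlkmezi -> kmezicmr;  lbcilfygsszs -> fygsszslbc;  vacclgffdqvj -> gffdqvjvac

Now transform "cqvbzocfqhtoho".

Each output is the input with this applied: move the first 3 characters to the end (rotate left by 3), then delete the first 2 characters.
Starting from "cqvbzocfqhtoho": after the first operation, "bzocfqhtohocqv"; after the second, "ocfqhtohocqv".
(Check on "vacclgffdqvj": → "clgffdqvjvac" → "gffdqvjvac" ✓)

ocfqhtohocqv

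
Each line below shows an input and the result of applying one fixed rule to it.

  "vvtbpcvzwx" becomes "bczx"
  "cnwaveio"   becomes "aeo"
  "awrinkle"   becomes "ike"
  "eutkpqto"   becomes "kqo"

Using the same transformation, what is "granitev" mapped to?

Rule — delete the first 3 characters, then keep every other character starting from the first (positions 1st, 3rd, 5th, ...).
Working it through for "granitev": intermediate "nitev", final "ntv".
(Check on "vvtbpcvzwx": → "bpcvzwx" → "bczx" ✓)

ntv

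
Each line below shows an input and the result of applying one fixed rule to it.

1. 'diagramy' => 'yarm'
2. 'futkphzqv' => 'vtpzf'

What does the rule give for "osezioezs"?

seieo

Looking at the pairs, the operation is to swap the first and last characters, then keep every other character starting from the first (positions 1st, 3rd, 5th, ...).
"osezioezs" → "ssezioezo" → "seieo".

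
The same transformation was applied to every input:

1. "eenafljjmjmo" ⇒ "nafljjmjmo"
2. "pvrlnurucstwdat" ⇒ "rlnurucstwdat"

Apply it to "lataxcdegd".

taxcdegd

Looking at the pairs, the operation is to delete the first 2 characters.
On "lataxcdegd" that produces "taxcdegd".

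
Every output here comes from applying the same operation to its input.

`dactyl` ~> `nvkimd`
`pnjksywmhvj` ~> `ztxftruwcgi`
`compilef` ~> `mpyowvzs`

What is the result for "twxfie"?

The transformation: shift every letter 10 places forward in the alphabet (wrapping around), then take characters alternately from the front and the back (1st, last, 2nd, 2nd-last, ...).
Starting from "twxfie": after the first operation, "dghpso"; after the second, "dogshp".

dogshp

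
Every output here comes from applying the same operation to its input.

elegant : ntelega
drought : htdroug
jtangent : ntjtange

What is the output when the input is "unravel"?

elunrav

Each output is the input with this applied: move the last 2 characters to the front (rotate right by 2).
Doing the same to "unravel": "elunrav".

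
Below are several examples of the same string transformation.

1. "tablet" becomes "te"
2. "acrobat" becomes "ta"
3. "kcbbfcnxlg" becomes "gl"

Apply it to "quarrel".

The pattern: reverse the string, then keep only the first 2 characters.
Applying both steps to "quarrel": "lerrauq", then "le".
(Check on "kcbbfcnxlg": → "glxncfbbck" → "gl" ✓)

le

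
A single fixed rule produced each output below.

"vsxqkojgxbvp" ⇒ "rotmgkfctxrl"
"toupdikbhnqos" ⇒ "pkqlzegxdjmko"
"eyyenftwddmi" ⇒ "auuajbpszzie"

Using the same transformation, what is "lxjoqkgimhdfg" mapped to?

htfkmgceidzbc

Looking at the pairs, the operation is to shift every letter 4 places backward in the alphabet (wrapping around).
"lxjoqkgimhdfg" → "htfkmgceidzbc".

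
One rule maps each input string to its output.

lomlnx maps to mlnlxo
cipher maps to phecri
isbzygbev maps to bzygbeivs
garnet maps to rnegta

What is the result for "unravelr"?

ravelurn

Looking at the pairs, the operation is to swap the first and last characters, then move the first 2 characters to the end (rotate left by 2).
For "unravelr", step one produces "rnravelu"; step two turns that into "ravelurn".
(Check on "garnet": → "tarneg" → "rnegta" ✓)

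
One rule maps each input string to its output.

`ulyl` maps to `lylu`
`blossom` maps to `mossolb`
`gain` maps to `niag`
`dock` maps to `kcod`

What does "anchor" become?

rohcna

What's happening: reverse the string.
On "anchor" that produces "rohcna".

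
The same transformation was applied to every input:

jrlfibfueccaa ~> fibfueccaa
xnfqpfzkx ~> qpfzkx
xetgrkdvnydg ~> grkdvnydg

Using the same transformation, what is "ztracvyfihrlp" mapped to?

In each case the input is transformed by: delete the first 3 characters.
Applying that to "ztracvyfihrlp" gives "acvyfihrlp".

acvyfihrlp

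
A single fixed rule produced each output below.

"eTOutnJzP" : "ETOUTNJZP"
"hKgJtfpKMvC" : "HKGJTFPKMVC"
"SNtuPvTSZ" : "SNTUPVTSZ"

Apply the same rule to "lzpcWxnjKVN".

Looking at the pairs, the operation is to convert every letter to uppercase.
Applying that to "lzpcWxnjKVN" gives "LZPCWXNJKVN".

LZPCWXNJKVN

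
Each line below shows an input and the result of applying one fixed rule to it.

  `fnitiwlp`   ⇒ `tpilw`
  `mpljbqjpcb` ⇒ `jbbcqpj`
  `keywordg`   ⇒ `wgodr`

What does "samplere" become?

pelre

What's happening: delete the first 3 characters, then take characters alternately from the front and the back (1st, last, 2nd, 2nd-last, ...).
For "samplere", step one produces "plere"; step two turns that into "pelre".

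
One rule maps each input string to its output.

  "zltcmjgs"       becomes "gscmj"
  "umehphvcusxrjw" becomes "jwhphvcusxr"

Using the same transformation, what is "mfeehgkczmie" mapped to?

Each output is the input with this applied: delete the first 3 characters, then move the last 2 characters to the front (rotate right by 2).
Starting from "mfeehgkczmie": after the first operation, "ehgkczmie"; after the second, "ieehgkczm".

ieehgkczm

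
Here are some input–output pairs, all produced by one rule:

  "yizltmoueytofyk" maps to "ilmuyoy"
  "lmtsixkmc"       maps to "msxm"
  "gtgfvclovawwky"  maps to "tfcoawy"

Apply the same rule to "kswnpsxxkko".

The pattern: keep every other character starting from the second (positions 2nd, 4th, 6th, ...).
Doing the same to "kswnpsxxkko": "snsxk".

snsxk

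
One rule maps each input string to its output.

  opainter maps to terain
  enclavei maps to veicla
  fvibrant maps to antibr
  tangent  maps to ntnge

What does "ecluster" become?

terlus

In each case the input is transformed by: delete the first 2 characters, then move the first 3 characters to the end (rotate left by 3).
So "ecluster" becomes "terlus".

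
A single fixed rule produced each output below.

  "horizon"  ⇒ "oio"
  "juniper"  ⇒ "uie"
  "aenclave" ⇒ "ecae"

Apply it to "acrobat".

coa

Looking at the pairs, the operation is to keep every other character starting from the second (positions 2nd, 4th, 6th, ...).
Doing the same to "acrobat": "coa".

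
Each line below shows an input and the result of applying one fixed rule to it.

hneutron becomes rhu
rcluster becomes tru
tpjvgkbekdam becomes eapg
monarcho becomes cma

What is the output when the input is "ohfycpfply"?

The pattern: swap the front and back halves of the string, then keep one character in every 3, starting at position 2 (positions 2nd, 5th, 8th, ...).
Working it through for "ohfycpfply": intermediate "pfplyohfyc", final "fyf".

fyf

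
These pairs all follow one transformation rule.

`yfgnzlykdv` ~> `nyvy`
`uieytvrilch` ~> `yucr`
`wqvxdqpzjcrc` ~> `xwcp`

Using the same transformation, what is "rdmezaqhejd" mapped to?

In each case the input is transformed by: keep one character in every 3, starting at position 1 (positions 1st, 4th, 7th, ...), then swap each adjacent pair of characters (1↔2, 3↔4, ...).
On "rdmezaqhejd": the first step gives "reqj", and the second then gives "erjq".

erjq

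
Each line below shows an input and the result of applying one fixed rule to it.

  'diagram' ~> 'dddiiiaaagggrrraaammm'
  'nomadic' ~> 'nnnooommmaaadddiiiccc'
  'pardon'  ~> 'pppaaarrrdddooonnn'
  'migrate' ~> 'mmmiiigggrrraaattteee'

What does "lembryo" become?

Looking at the pairs, the operation is to repeat every character 3 times.
So "lembryo" becomes "llleeemmmbbbrrryyyooo".

llleeemmmbbbrrryyyooo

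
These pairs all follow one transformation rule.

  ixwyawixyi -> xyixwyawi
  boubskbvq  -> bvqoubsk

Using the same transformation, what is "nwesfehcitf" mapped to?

itfwesfehc

Rule — delete the first character, then move the last 3 characters to the front (rotate right by 3).
Starting from "nwesfehcitf": after the first operation, "wesfehcitf"; after the second, "itfwesfehc".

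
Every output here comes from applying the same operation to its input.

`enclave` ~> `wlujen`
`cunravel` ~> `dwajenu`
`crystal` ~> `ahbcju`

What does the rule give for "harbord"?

jakxam

Each output is the input with this applied: shift every letter 9 places forward in the alphabet (wrapping around), then delete the first character.
Applying both steps to "harbord": "qjakxam", then "jakxam".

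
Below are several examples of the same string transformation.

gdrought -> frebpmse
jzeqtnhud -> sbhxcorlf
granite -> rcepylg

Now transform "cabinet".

The rule is to move the last 2 characters to the front (rotate right by 2), then shift every letter 2 places backward in the alphabet (wrapping around).
"cabinet" → "crayzgl".

crayzgl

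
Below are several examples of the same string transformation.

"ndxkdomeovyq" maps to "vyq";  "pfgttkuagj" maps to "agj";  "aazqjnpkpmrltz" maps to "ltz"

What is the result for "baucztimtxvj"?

The rule is to keep only the last 3 characters.
So "baucztimtxvj" becomes "xvj".

xvj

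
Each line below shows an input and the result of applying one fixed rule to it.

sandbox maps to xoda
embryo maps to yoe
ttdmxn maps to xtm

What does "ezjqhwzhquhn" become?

In each case the input is transformed by: sort the characters into reverse alphabetical order, then keep every other character starting from the first (positions 1st, 3rd, 5th, ...).
Starting from "ezjqhwzhquhn": after the first operation, "zzwuqqnjhhhe"; after the second, "zwqnhh".

zwqnhh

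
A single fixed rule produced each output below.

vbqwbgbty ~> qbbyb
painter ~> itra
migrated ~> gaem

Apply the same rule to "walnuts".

The rule is to move the first 2 characters to the end (rotate left by 2), then keep every other character starting from the first (positions 1st, 3rd, 5th, ...).
Working it through for "walnuts": intermediate "lnutswa", final "lusa".

lusa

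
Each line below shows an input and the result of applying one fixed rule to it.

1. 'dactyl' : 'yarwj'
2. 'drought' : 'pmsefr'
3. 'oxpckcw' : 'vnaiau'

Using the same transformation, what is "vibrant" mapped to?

gzpylr

The rule is to delete the first character, then shift every letter 2 places backward in the alphabet (wrapping around).
Applying both steps to "vibrant": "ibrant", then "gzpylr".
(Check on "drought": → "rought" → "pmsefr" ✓)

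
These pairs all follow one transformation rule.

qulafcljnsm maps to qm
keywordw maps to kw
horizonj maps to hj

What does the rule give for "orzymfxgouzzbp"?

op

In each case the input is transformed by: take characters alternately from the front and the back (1st, last, 2nd, 2nd-last, ...), then keep only the first 2 characters.
"orzymfxgouzzbp" → "oprbzzyzmufoxg" → "op".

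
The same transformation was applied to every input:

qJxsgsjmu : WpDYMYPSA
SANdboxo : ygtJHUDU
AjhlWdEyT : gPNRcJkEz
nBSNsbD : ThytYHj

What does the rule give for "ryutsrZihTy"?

The transformation: flip the case of every letter, then shift every letter 6 places forward in the alphabet (wrapping around).
On "ryutsrZihTy": the first step gives "RYUTSRzIHtY", and the second then gives "XEAZYXfONzE".

XEAZYXfONzE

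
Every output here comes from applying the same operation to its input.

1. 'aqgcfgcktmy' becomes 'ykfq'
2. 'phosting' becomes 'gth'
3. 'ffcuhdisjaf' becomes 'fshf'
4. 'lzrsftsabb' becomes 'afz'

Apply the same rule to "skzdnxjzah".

znk

The pattern: keep one character in every 3, starting at position 2 (positions 2nd, 5th, 8th, ...), then reverse the string.
On "skzdnxjzah" that produces "znk".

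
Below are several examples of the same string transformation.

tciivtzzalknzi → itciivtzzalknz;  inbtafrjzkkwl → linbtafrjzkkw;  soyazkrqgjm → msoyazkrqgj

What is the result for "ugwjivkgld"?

dugwjivkgl

What's happening: move the last character to the front.
"ugwjivkgld" → "dugwjivkgl".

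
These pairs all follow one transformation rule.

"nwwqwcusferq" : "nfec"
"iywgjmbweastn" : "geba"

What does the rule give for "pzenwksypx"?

Rule — sort the characters into reverse alphabetical order, then keep only the last 4 characters.
Applying that to "pzenwksypx" gives "pnke".
(Check on "iywgjmbweastn": → "ywwtsnmjigeba" → "geba" ✓)

pnke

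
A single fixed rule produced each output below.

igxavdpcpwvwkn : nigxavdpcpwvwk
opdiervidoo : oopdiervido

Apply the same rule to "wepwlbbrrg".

gwepwlbbrr

In each case the input is transformed by: move the last character to the front.
"wepwlbbrrg" → "gwepwlbbrr".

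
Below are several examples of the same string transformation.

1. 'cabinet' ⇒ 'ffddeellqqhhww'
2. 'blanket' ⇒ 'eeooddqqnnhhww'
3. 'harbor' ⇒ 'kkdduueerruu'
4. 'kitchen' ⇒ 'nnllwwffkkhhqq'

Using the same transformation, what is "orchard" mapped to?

Rule — double every character, then shift every letter 3 places forward in the alphabet (wrapping around).
On "orchard": the first step gives "oorrcchhaarrdd", and the second then gives "rruuffkkdduugg".

rruuffkkdduugg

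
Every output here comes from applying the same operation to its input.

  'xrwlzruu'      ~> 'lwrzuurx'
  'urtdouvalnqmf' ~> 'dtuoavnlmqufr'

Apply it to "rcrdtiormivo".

The transformation: move the first 2 characters to the end (rotate left by 2), then swap each adjacent pair of characters (1↔2, 3↔4, ...).
Starting from "rcrdtiormivo": after the first operation, "rdtiormivorc"; after the second, "dritroimovcr".

dritroimovcr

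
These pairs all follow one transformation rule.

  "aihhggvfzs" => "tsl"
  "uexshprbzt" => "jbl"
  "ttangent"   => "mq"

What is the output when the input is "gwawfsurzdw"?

Looking at the pairs, the operation is to keep one character in every 3, starting at position 3 (positions 3rd, 6th, 9th, ...), then shift every letter 12 places forward in the alphabet (wrapping around).
Working it through for "gwawfsurzdw": intermediate "asz", final "mel".

mel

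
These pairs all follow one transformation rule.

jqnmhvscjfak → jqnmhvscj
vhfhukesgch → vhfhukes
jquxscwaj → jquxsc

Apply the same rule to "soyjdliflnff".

The rule is to delete the last 3 characters.
For "soyjdliflnff" the result is "soyjdlifl".

soyjdlifl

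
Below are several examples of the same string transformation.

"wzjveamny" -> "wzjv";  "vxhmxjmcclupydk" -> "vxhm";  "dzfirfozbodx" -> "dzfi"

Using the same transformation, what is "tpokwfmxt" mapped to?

The transformation: keep only the first 4 characters.
On "tpokwfmxt" that produces "tpok".

tpok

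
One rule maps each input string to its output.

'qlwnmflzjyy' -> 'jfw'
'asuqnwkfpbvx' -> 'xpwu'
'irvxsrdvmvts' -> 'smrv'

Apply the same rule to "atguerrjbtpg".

Looking at the pairs, the operation is to keep one character in every 3, starting at position 3 (positions 3rd, 6th, 9th, ...), then reverse the string.
Working it through for "atguerrjbtpg": intermediate "grbg", final "gbrg".

gbrg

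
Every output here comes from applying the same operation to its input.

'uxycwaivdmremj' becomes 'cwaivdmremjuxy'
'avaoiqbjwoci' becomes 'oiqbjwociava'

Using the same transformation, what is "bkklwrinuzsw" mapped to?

Rule — move the first 3 characters to the end (rotate left by 3).
"bkklwrinuzsw" → "lwrinuzswbkk".

lwrinuzswbkk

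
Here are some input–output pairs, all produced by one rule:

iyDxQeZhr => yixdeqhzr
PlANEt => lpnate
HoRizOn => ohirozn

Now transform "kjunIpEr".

jknupire

Each output is the input with this applied: swap each adjacent pair of characters (1↔2, 3↔4, ...), then convert every letter to lowercase.
Starting from "kjunIpEr": after the first operation, "jknupIrE"; after the second, "jknupire".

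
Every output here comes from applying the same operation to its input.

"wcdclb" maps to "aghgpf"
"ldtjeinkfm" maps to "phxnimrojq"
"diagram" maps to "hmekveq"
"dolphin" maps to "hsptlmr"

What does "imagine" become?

mqekmri

In each case the input is transformed by: shift every letter 4 places forward in the alphabet (wrapping around).
"imagine" → "mqekmri".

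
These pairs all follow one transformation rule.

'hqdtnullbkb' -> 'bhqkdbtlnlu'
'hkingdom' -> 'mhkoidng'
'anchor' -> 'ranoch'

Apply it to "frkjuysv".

vfrskyju

Each output is the input with this applied: swap the first and last characters, then take characters alternately from the front and the back (1st, last, 2nd, 2nd-last, ...).
Starting from "frkjuysv": after the first operation, "vrkjuysf"; after the second, "vfrskyju".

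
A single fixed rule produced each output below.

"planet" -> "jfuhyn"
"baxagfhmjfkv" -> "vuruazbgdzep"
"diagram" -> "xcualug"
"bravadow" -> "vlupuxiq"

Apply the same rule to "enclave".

yhwfupy

Looking at the pairs, the operation is to shift every letter 6 places backward in the alphabet (wrapping around).
On "enclave" that produces "yhwfupy".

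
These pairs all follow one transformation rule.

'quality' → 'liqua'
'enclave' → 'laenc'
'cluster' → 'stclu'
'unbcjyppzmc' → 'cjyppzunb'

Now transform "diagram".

grdia

Looking at the pairs, the operation is to delete the last 2 characters, then move the first 3 characters to the end (rotate left by 3).
Working it through for "diagram": intermediate "diagr", final "grdia".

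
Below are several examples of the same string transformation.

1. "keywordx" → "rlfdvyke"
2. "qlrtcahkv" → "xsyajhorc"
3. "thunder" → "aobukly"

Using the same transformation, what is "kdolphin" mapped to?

rkvswopu

Each output is the input with this applied: shift every letter 7 places forward in the alphabet (wrapping around).
Applying that to "kdolphin" gives "rkvswopu".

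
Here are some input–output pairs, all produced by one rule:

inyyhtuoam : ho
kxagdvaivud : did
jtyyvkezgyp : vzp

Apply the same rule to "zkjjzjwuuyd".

What's happening: delete the first 3 characters, then keep one character in every 3, starting at position 2 (positions 2nd, 5th, 8th, ...).
Working it through for "zkjjzjwuuyd": intermediate "jzjwuuyd", final "zud".

zud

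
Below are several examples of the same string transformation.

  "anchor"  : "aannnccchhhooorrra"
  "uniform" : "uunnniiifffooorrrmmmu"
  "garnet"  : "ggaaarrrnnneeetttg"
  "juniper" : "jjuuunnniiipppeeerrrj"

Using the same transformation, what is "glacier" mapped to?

The pattern: repeat every character 3 times, then move the first character to the end.
On "glacier": the first step gives "ggglllaaaccciiieeerrr", and the second then gives "gglllaaaccciiieeerrrg".

gglllaaaccciiieeerrrg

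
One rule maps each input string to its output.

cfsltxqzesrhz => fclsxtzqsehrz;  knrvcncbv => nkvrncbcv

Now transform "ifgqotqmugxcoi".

Rule — swap each adjacent pair of characters (1↔2, 3↔4, ...).
Applying that to "ifgqotqmugxcoi" gives "fiqgtomqgucxio".

fiqgtomqgucxio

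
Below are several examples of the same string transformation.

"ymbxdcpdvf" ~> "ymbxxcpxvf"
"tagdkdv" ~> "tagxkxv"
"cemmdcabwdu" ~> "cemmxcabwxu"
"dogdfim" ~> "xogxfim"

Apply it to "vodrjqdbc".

The rule is to replace every "d" with "x".
Doing the same to "vodrjqdbc": "voxrjqxbc".

voxrjqxbc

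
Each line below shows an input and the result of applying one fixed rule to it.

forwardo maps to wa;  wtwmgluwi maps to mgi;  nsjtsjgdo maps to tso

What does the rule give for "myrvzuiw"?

vz

In each case the input is transformed by: swap each adjacent pair of characters (1↔2, 3↔4, ...), then keep one character in every 3, starting at position 3 (positions 3rd, 6th, 9th, ...).
For "myrvzuiw", step one produces "ymvruzwi"; step two turns that into "vz".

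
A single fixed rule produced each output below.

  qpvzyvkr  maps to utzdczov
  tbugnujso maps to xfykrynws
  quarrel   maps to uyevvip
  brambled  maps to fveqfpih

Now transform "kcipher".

ogmtliv

In each case the input is transformed by: shift every letter 4 places forward in the alphabet (wrapping around).
Applying that to "kcipher" gives "ogmtliv".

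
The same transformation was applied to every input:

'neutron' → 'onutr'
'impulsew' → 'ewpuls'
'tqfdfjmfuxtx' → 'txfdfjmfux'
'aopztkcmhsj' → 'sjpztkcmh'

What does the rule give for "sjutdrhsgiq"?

iqutdrhsg

Looking at the pairs, the operation is to delete the first 2 characters, then move the last 2 characters to the front (rotate right by 2).
For "sjutdrhsgiq", step one produces "utdrhsgiq"; step two turns that into "iqutdrhsg".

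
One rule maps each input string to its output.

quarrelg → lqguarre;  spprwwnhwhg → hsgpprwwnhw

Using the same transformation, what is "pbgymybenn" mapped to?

In each case the input is transformed by: swap the first and last characters, then move the last 2 characters to the front (rotate right by 2).
"pbgymybenn" → "nbgymybenp" → "npnbgymybe".

npnbgymybe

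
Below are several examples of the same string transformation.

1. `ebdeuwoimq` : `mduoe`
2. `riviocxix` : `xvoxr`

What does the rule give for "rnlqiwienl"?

In each case the input is transformed by: keep every other character starting from the first (positions 1st, 3rd, 5th, ...), then swap the first and last characters.
Applying both steps to "rnlqiwienl": "rliin", then "nliir".

nliir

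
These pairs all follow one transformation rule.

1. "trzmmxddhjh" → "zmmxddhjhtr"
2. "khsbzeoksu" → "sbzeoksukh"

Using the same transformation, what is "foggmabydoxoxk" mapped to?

The pattern: move the first 2 characters to the end (rotate left by 2).
Applying that to "foggmabydoxoxk" gives "ggmabydoxoxkfo".

ggmabydoxoxkfo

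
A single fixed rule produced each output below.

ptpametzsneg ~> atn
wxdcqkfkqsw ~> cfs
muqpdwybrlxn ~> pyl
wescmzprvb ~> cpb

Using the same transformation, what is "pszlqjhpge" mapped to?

Rule — delete the first 3 characters, then keep one character in every 3, starting at position 1 (positions 1st, 4th, 7th, ...).
For "pszlqjhpge", step one produces "lqjhpge"; step two turns that into "lhe".

lhe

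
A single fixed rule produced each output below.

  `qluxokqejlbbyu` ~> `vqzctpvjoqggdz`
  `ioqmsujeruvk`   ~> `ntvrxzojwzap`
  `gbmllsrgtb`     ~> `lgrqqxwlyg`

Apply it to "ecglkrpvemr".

jhlqpwuajrw

The pattern: shift every letter 5 places forward in the alphabet (wrapping around).
"ecglkrpvemr" → "jhlqpwuajrw".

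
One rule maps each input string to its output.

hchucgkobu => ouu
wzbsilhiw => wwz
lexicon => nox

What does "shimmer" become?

Looking at the pairs, the operation is to sort the characters into alphabetical order, then keep only the last 3 characters.
Doing the same to "shimmer": "mrs".

mrs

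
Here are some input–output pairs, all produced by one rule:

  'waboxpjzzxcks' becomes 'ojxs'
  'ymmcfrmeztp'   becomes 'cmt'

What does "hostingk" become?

In each case the input is transformed by: delete the first character, then keep one character in every 3, starting at position 3 (positions 3rd, 6th, 9th, ...).
So "hostingk" becomes "tg".

tg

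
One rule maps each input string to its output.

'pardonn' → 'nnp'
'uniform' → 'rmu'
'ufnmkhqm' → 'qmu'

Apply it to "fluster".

Looking at the pairs, the operation is to move the first character to the end, then keep only the last 3 characters.
Working it through for "fluster": intermediate "lusterf", final "erf".

erf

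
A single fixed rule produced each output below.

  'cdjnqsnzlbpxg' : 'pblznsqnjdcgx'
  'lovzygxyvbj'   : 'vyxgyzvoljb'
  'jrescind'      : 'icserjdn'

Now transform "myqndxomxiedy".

What's happening: move the last 2 characters to the front (rotate right by 2), then reverse the string.
On "myqndxomxiedy" that produces "eixmoxdnqymyd".

eixmoxdnqymyd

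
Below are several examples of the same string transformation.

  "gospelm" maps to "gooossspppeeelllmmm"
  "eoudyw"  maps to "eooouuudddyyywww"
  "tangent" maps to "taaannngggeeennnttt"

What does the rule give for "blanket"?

The transformation: repeat every character 3 times, then delete the first 2 characters.
"blanket" → "blllaaannnkkkeeettt".
(Check on "eoudyw": → "eeeooouuudddyyywww" → "eooouuudddyyywww" ✓)

blllaaannnkkkeeettt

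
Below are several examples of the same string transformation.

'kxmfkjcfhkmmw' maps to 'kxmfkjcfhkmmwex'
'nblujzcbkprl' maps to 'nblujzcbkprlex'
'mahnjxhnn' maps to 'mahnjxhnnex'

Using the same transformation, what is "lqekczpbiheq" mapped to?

lqekczpbiheqex

Looking at the pairs, the operation is to append "ex".
"lqekczpbiheq" → "lqekczpbiheqex".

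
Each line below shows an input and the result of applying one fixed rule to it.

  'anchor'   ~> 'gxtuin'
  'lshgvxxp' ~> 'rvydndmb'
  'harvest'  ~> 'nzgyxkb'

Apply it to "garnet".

mzgkxt

Rule — shift every letter 6 places forward in the alphabet (wrapping around), then take characters alternately from the front and the back (1st, last, 2nd, 2nd-last, ...).
Applying both steps to "garnet": "mgxtkz", then "mzgkxt".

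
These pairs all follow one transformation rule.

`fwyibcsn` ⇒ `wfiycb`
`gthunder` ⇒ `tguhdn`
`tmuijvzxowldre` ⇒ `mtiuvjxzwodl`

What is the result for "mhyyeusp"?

The pattern: swap each adjacent pair of characters (1↔2, 3↔4, ...), then delete the last 2 characters.
Applying that to "mhyyeusp" gives "hmyyue".
(Check on "tmuijvzxowldre": → "mtiuvjxzwodler" → "mtiuvjxzwodl" ✓)

hmyyue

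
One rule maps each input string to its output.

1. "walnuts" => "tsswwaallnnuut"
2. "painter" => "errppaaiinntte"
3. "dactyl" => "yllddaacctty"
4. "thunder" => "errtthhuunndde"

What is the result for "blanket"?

ettbbllaannkke

The rule is to double every character, then move the last 3 characters to the front (rotate right by 3).
"blanket" → "ettbbllaannkke".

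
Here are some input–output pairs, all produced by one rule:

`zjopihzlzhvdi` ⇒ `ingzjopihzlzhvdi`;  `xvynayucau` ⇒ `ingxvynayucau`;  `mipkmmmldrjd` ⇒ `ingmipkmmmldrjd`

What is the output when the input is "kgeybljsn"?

ingkgeybljsn

In each case the input is transformed by: prepend "ing".
Doing the same to "kgeybljsn": "ingkgeybljsn".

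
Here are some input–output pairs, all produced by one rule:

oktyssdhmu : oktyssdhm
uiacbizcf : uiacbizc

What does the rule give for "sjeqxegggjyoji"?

sjeqxegggjyoj

The pattern: delete the last character.
"sjeqxegggjyoji" → "sjeqxegggjyoj".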